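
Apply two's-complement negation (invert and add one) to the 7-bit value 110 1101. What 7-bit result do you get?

Invert: 0010010. Add 1: 0010011.

0010011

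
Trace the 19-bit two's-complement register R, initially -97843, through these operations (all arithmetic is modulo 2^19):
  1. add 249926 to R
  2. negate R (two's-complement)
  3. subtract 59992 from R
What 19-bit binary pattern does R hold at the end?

1001100001110010101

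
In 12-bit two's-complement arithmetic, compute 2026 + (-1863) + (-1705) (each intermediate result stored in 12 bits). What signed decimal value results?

2026 + (-1863) = 163 (000010100011)
163 + (-1705) = -1542 (100111111010)

-1542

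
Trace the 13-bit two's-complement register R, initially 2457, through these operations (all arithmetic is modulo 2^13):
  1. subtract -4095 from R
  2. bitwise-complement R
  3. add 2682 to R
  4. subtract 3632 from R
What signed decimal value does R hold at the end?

Start: R = 2457 = 0100110011001.
R = 2457 − (-4095) = 6552; wraps to -1640 = 1100110011000
R = NOT 1100110011000 = 0011001100111 = 1639
R = 1639 + 2682 = 4321; wraps to -3871 = 1000011100001
R = -3871 − 3632 = -7503; wraps to 689 = 0001010110001

689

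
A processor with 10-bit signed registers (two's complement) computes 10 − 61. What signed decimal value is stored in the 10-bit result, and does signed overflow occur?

10 → 0000001010
61 → 0000111101
Subtract via negate-and-add: invert 0000111101 + 1 = 1111000011 (i.e. -61).
  0000001010
+ 1111000011
= 1111001101
Result 1111001101: MSB = 1 → 973 − 1024 = -51.
Addends (after negating the subtrahend) have opposite signs, so signed overflow cannot occur.

-51; no overflow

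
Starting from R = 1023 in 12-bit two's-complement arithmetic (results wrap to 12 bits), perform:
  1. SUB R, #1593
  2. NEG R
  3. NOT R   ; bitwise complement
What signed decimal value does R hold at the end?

Start: R = 1023 = 001111111111.
R = 1023 − 1593 = -570 = 110111000110
R = −(-570) = 570 = 001000111010
R = NOT 001000111010 = 110111000101 = -571

-571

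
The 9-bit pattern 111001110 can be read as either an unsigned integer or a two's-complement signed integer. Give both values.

unsigned = 462, signed = -50

Unsigned: 111001110 = 462.
Signed: MSB=1 → 462 − 512 = -50.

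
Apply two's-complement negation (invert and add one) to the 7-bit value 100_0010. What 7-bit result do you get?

Invert: 0111101. Add 1: 0111110.
Check: 1000010 = -62, 0111110 = 62.

0111110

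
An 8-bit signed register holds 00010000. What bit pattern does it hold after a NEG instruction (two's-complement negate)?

Invert: 11101111. Add 1: 11110000.

11110000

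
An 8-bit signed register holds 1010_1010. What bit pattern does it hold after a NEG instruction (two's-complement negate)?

Invert: 01010101. Add 1: 01010110.
Check: 10101010 = -86, 01010110 = 86.

01010110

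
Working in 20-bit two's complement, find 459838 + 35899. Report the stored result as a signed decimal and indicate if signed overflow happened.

459838 → 01110000010000111110
35899 → 00001000110000111011
  01110000010000111110
+ 00001000110000111011
= 01111001000001111001
Result 01111001000001111001: MSB = 0 → value 495737.
Both addends are non-negative and so is the stored result: no signed overflow.

495737; no overflow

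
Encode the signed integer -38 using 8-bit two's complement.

11011010

|-38| = 38 = 00100110 in 8 bits.
Invert the bits: 11011001. Add 1: 11011010.
Check: 11011010 reads as 218 − 256 = -38.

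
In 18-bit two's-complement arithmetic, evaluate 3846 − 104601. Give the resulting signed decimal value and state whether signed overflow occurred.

-100755; no overflow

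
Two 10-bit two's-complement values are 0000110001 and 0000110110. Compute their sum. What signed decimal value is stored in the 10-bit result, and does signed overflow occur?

103; no overflow

0000110001 = 49 (signed)
0000110110 = 54 (signed)
  0000110001
+ 0000110110
= 0001100111
Result 0001100111: MSB = 0 → value 103.
Both addends are non-negative and so is the stored result: no signed overflow.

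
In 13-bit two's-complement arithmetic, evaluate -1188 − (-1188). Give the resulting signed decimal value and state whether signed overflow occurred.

-1188 → 1101101011100
-1188 → 1101101011100
Subtract via negate-and-add: invert 1101101011100 + 1 = 0010010100100 (i.e. 1188).
  1101101011100
+ 0010010100100
= 0000000000000  (discard carry-out 1)
Result 0000000000000: MSB = 0 → value 0.
Addends (after negating the subtrahend) have opposite signs, so signed overflow cannot occur.

0; no overflow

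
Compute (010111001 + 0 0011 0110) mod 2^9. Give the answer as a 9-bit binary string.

011101111

  010111001
+ 000110110
= 011101111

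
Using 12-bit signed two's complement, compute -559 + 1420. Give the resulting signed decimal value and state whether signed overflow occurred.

861; no overflow

-559 → 110111010001
1420 → 010110001100
  110111010001
+ 010110001100
= 001101011101  (discard carry-out 1)
Result 001101011101: MSB = 0 → value 861.
Addends have opposite signs, so signed overflow cannot occur.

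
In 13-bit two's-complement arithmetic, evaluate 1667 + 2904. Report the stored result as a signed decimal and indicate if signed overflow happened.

1667 → 0011010000011
2904 → 0101101011000
  0011010000011
+ 0101101011000
= 1000111011011
Result 1000111011011: MSB = 1 → 4571 − 8192 = -3621.
Both addends are non-negative but the stored result is negative: signed overflow. The true value 1667 + 2904 = 4571 lies outside [-4096, 4095].

-3621; overflow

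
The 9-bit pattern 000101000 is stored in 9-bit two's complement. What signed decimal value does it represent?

MSB is 0, so the value is non-negative: 000101000 = 40.

40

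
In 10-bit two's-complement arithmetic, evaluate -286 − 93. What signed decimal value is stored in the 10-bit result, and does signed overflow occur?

-379; no overflow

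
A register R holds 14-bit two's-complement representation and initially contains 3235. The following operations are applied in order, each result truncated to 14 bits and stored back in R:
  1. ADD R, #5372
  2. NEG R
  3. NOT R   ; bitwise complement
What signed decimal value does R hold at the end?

Start: R = 3235 = 00110010100011.
R = 3235 + 5372 = 8607; wraps to -7777 = 10000110011111
R = −(-7777) = 7777 = 01111001100001
R = NOT 01111001100001 = 10000110011110 = -7778

-7778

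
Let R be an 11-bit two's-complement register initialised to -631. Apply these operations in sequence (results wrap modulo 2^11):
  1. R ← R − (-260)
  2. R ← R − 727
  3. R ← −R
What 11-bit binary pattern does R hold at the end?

10001001010

Start: R = -631 = 10110001001.
R = -631 − (-260) = -371 = 11010001101
R = -371 − 727 = -1098; wraps to 950 = 01110110110
R = −(950) = -950 = 10001001010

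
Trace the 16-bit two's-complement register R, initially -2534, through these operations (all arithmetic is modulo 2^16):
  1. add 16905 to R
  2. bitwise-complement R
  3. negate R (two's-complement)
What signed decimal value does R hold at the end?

Start: R = -2534 = 1111011000011010.
R = -2534 + 16905 = 14371 = 0011100000100011
R = NOT 0011100000100011 = 1100011111011100 = -14372
R = −(-14372) = 14372 = 0011100000100100

14372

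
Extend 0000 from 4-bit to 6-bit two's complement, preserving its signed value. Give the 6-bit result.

000000

MSB of 0000 is 0; replicate it into the new high bits.
00|0000 → 000000 (still 0).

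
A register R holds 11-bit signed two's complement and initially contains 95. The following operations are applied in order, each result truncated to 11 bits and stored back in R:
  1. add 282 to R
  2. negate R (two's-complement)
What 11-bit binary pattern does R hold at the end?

Start: R = 95 = 00001011111.
R = 95 + 282 = 377 = 00101111001
R = −(377) = -377 = 11010000111

11010000111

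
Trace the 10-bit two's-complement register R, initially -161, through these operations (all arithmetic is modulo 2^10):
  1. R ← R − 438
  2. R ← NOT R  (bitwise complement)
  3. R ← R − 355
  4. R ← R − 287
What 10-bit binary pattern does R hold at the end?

Start: R = -161 = 1101011111.
R = -161 − 438 = -599; wraps to 425 = 0110101001
R = NOT 0110101001 = 1001010110 = -426
R = -426 − 355 = -781; wraps to 243 = 0011110011
R = 243 − 287 = -44 = 1111010100

1111010100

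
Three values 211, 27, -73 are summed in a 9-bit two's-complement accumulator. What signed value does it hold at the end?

211 + 27 = 238 (011101110)
238 + (-73) = 165 (010100101)

165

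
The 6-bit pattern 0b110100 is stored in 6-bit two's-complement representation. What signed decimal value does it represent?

MSB is 1, so the value is negative.
Invert: 001011. Add 1: 001100 = 12. So the value is −12.

-12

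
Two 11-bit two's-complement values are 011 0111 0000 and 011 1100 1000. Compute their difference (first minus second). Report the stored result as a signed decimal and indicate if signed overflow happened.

-88; no overflow

011 0111 0000 → 01101110000 = 880 (signed)
011 1100 1000 → 01111001000 = 968 (signed)
Subtract via negate-and-add: invert 01111001000 + 1 = 10000111000 (i.e. -968).
  01101110000
+ 10000111000
= 11110101000
Result 11110101000: MSB = 1 → 1960 − 2048 = -88.
Addends (after negating the subtrahend) have opposite signs, so signed overflow cannot occur.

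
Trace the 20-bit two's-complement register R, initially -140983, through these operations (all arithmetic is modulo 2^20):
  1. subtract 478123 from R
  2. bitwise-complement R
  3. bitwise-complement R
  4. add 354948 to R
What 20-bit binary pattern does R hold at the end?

10111111100000100010

Start: R = -140983 = 11011101100101001001.
R = -140983 − 478123 = -619106; wraps to 429470 = 01101000110110011110
R = NOT 01101000110110011110 = 10010111001001100001 = -429471
R = NOT 10010111001001100001 = 01101000110110011110 = 429470
R = 429470 + 354948 = 784418; wraps to -264158 = 10111111100000100010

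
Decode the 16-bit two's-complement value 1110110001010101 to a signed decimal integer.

-5035

MSB is 1, so the value is negative.
Invert: 0001001110101010. Add 1: 0001001110101011 = 5035. So the value is −5035.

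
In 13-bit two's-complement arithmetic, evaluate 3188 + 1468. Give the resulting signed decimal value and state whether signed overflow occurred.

3188 → 0110001110100
1468 → 0010110111100
  0110001110100
+ 0010110111100
= 1001000110000
Result 1001000110000: MSB = 1 → 4656 − 8192 = -3536.
Both addends are non-negative but the stored result is negative: signed overflow. The true value 3188 + 1468 = 4656 lies outside [-4096, 4095].

-3536; overflow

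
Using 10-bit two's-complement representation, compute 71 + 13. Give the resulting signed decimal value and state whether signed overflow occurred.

84; no overflow

71 → 0001000111
13 → 0000001101
  0001000111
+ 0000001101
= 0001010100
Result 0001010100: MSB = 0 → value 84.
Both addends are non-negative and so is the stored result: no signed overflow.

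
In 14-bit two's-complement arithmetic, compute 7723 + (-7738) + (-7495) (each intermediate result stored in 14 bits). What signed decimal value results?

-7510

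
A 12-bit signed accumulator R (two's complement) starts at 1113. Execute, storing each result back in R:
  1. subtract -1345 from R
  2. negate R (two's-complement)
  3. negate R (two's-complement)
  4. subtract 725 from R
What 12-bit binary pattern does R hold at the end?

011011000101

Start: R = 1113 = 010001011001.
R = 1113 − (-1345) = 2458; wraps to -1638 = 100110011010
R = −(-1638) = 1638 = 011001100110
R = −(1638) = -1638 = 100110011010
R = -1638 − 725 = -2363; wraps to 1733 = 011011000101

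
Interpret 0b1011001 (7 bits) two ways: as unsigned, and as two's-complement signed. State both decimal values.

Unsigned: 1011001 = 89.
Signed: MSB=1 → 89 − 128 = -39.

unsigned = 89, signed = -39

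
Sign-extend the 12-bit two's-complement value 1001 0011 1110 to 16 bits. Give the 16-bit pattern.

1111100100111110

MSB of 100100111110 is 1; replicate it into the new high bits.
1111|100100111110 → 1111100100111110 (still -1730).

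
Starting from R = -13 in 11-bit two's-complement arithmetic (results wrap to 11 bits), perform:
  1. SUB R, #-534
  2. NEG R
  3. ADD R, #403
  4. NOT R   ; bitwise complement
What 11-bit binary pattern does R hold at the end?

00001110101

Start: R = -13 = 11111110011.
R = -13 − (-534) = 521 = 01000001001
R = −(521) = -521 = 10111110111
R = -521 + 403 = -118 = 11110001010
R = NOT 11110001010 = 00001110101 = 117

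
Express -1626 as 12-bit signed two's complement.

|-1626| = 1626 = 011001011010 in 12 bits.
Invert the bits: 100110100101. Add 1: 100110100110.
Check: 100110100110 reads as 2470 − 4096 = -1626.

100110100110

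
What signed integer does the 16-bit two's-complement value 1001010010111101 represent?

MSB is 1, so the value is negative.
Unsigned reading: 38077. Subtract 2^16 = 65536: 38077 − 65536 = -27459.

-27459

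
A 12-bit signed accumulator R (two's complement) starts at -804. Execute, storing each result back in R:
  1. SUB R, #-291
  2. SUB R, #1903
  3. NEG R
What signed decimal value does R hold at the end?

-1680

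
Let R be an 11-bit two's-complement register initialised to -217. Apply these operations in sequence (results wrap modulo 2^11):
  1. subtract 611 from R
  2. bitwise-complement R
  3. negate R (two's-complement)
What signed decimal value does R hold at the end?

Start: R = -217 = 11100100111.
R = -217 − 611 = -828 = 10011000100
R = NOT 10011000100 = 01100111011 = 827
R = −(827) = -827 = 10011000101

-827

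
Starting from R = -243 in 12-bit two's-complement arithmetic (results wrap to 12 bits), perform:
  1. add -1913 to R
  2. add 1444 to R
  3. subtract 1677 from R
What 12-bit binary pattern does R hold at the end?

Start: R = -243 = 111100001101.
R = -243 + (-1913) = -2156; wraps to 1940 = 011110010100
R = 1940 + 1444 = 3384; wraps to -712 = 110100111000
R = -712 − 1677 = -2389; wraps to 1707 = 011010101011

011010101011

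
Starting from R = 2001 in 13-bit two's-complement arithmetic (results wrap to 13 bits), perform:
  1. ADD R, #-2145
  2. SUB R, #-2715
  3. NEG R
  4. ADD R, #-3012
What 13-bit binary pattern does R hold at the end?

0101000110001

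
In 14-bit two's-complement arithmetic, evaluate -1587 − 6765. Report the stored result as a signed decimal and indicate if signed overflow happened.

-1587 → 11100111001101
6765 → 01101001101101
Subtract via negate-and-add: invert 01101001101101 + 1 = 10010110010011 (i.e. -6765).
  11100111001101
+ 10010110010011
= 01111101100000  (discard carry-out 1)
Result 01111101100000: MSB = 0 → value 8032.
Both addends (after negating the subtrahend) are negative but the stored result is non-negative: signed overflow. The true value -1587 − 6765 = -8352 lies outside [-8192, 8191].

8032; overflow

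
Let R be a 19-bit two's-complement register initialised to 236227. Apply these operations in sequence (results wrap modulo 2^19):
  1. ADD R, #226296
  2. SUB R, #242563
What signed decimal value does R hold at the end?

219960

Start: R = 236227 = 0111001101011000011.
R = 236227 + 226296 = 462523; wraps to -61765 = 1110000111010111011
R = -61765 − 242563 = -304328; wraps to 219960 = 0110101101100111000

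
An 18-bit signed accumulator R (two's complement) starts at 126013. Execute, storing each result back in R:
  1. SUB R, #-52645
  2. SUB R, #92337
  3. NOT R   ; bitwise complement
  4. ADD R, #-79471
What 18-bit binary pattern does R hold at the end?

010111100001011111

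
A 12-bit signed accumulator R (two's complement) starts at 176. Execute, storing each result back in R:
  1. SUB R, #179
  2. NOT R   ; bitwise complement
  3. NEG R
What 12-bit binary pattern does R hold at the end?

111111111110

Start: R = 176 = 000010110000.
R = 176 − 179 = -3 = 111111111101
R = NOT 111111111101 = 000000000010 = 2
R = −(2) = -2 = 111111111110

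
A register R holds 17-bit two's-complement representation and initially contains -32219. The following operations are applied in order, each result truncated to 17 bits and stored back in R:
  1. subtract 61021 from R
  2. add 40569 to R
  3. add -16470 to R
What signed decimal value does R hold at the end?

61931

Start: R = -32219 = 11000001000100101.
R = -32219 − 61021 = -93240; wraps to 37832 = 01001001111001000
R = 37832 + 40569 = 78401; wraps to -52671 = 10011001001000001
R = -52671 + (-16470) = -69141; wraps to 61931 = 01111000111101011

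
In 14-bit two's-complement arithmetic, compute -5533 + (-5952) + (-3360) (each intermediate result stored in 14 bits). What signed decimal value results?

1539

-5533 + (-5952) = -11485 → wraps to 4899 (01001100100011)
4899 + (-3360) = 1539 (00011000000011)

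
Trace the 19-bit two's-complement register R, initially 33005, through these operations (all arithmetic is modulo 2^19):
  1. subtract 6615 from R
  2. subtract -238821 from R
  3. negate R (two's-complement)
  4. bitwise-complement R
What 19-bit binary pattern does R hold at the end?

1000000101111111010

Start: R = 33005 = 0001000000011101101.
R = 33005 − 6615 = 26390 = 0000110011100010110
R = 26390 − (-238821) = 265211; wraps to -259077 = 1000000101111111011
R = −(-259077) = 259077 = 0111111010000000101
R = NOT 0111111010000000101 = 1000000101111111010 = -259078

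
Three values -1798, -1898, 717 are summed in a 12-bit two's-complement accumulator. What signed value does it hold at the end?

1117

-1798 + (-1898) = -3696 → wraps to 400 (000110010000)
400 + 717 = 1117 (010001011101)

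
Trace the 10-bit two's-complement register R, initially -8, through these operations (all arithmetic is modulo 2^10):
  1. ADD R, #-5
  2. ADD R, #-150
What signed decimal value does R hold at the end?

Start: R = -8 = 1111111000.
R = -8 + (-5) = -13 = 1111110011
R = -13 + (-150) = -163 = 1101011101

-163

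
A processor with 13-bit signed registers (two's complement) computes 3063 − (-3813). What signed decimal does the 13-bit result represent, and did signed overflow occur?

-1316; overflow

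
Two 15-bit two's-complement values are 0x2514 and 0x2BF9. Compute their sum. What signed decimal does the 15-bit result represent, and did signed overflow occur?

0x2514 = 010010100010100 = 9492 (signed)
0x2BF9 = 010101111111001 = 11257 (signed)
  010010100010100
+ 010101111111001
= 101000100001101
Result 101000100001101: MSB = 1 → 20749 − 32768 = -12019.
Both addends are non-negative but the stored result is negative: signed overflow. The true value 9492 + 11257 = 20749 lies outside [-16384, 16383].

-12019; overflow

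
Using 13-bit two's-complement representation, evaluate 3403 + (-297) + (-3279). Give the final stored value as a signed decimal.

-173

3403 + (-297) = 3106 (0110000100010)
3106 + (-3279) = -173 (1111101010011)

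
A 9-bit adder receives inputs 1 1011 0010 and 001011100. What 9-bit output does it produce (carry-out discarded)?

  110110010
+ 001011100
= 000001110  (discard carry-out 1)

000001110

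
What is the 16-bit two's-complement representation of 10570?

0010100101001010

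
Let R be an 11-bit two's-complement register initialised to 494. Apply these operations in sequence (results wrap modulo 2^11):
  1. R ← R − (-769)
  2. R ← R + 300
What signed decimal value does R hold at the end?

-485

Start: R = 494 = 00111101110.
R = 494 − (-769) = 1263; wraps to -785 = 10011101111
R = -785 + 300 = -485 = 11000011011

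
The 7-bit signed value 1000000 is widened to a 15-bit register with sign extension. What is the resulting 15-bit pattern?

MSB of 1000000 is 1; replicate it into the new high bits.
11111111|1000000 → 111111111000000 (still -64).

111111111000000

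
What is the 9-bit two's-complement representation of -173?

101010011

|-173| = 173 = 010101101 in 9 bits.
Invert the bits: 101010010. Add 1: 101010011.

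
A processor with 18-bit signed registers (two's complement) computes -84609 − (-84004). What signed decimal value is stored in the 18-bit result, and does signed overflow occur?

-605; no overflow

-84609 → 101011010101111111
-84004 → 101011011111011100
Subtract via negate-and-add: invert 101011011111011100 + 1 = 010100100000100100 (i.e. 84004).
  101011010101111111
+ 010100100000100100
= 111111110110100011
Result 111111110110100011: MSB = 1 → 261539 − 262144 = -605.
Addends (after negating the subtrahend) have opposite signs, so signed overflow cannot occur.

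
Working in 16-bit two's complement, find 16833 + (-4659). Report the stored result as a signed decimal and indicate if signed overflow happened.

12174; no overflow

16833 → 0100000111000001
-4659 → 1110110111001101
  0100000111000001
+ 1110110111001101
= 0010111110001110  (discard carry-out 1)
Result 0010111110001110: MSB = 0 → value 12174.
Addends have opposite signs, so signed overflow cannot occur.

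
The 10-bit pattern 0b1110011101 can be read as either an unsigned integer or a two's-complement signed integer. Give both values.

unsigned = 925, signed = -99

Unsigned: 1110011101 = 925.
Signed: MSB=1 → 925 − 1024 = -99.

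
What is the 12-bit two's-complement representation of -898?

|-898| = 898 = 001110000010 in 12 bits.
Invert the bits: 110001111101. Add 1: 110001111110.

110001111110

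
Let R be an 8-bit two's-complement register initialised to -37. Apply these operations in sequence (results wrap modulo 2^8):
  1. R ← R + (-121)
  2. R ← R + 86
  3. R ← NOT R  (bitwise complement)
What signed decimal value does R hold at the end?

71

Start: R = -37 = 11011011.
R = -37 + (-121) = -158; wraps to 98 = 01100010
R = 98 + 86 = 184; wraps to -72 = 10111000
R = NOT 10111000 = 01000111 = 71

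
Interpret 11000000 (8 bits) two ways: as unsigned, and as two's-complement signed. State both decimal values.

unsigned = 192, signed = -64

Unsigned: 11000000 = 192.
Signed: MSB=1 → 192 − 256 = -64.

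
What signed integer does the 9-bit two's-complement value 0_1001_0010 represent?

MSB is 0, so the value is non-negative: 010010010 = 146.

146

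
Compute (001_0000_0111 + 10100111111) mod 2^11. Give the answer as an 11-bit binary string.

  00100000111
+ 10100111111
= 11001000110

11001000110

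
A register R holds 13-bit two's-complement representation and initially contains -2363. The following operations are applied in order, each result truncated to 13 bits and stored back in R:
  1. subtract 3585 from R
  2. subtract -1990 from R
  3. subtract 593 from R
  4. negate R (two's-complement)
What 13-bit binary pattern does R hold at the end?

1000111000111

Start: R = -2363 = 1011011000101.
R = -2363 − 3585 = -5948; wraps to 2244 = 0100011000100
R = 2244 − (-1990) = 4234; wraps to -3958 = 1000010001010
R = -3958 − 593 = -4551; wraps to 3641 = 0111000111001
R = −(3641) = -3641 = 1000111000111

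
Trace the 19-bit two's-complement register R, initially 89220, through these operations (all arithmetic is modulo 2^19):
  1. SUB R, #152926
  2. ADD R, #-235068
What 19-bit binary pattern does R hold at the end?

0110111000011101010

Start: R = 89220 = 0010101110010000100.
R = 89220 − 152926 = -63706 = 1110000011100100110
R = -63706 + (-235068) = -298774; wraps to 225514 = 0110111000011101010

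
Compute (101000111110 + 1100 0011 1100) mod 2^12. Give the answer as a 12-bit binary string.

011001111010

  101000111110
+ 110000111100
= 011001111010  (discard carry-out 1)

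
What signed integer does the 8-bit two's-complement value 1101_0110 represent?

MSB is 1, so the value is negative.
Unsigned reading: 214. Subtract 2^8 = 256: 214 − 256 = -42.

-42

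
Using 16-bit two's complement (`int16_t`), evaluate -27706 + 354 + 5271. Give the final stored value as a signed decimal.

-22081

-27706 + 354 = -27352 (1001010100101000)
-27352 + 5271 = -22081 (1010100110111111)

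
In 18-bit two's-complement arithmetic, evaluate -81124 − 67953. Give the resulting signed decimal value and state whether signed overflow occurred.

113067; overflow

-81124 → 101100001100011100
67953 → 010000100101110001
Subtract via negate-and-add: invert 010000100101110001 + 1 = 101111011010001111 (i.e. -67953).
  101100001100011100
+ 101111011010001111
= 011011100110101011  (discard carry-out 1)
Result 011011100110101011: MSB = 0 → value 113067.
Both addends (after negating the subtrahend) are negative but the stored result is non-negative: signed overflow. The true value -81124 − 67953 = -149077 lies outside [-131072, 131071].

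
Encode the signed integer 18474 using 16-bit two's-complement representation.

0100100000101010

18474 is non-negative, so write it directly in 16 bits: 0100100000101010.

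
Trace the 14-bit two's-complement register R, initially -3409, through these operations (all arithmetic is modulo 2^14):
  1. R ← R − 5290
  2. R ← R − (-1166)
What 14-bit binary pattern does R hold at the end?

Start: R = -3409 = 11001010101111.
R = -3409 − 5290 = -8699; wraps to 7685 = 01111000000101
R = 7685 − (-1166) = 8851; wraps to -7533 = 10001010010011

10001010010011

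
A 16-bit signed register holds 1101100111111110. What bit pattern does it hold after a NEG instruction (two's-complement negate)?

Invert: 0010011000000001. Add 1: 0010011000000010.

0010011000000010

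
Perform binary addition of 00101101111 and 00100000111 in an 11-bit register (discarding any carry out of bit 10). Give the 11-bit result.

01001110110

  00101101111
+ 00100000111
= 01001110110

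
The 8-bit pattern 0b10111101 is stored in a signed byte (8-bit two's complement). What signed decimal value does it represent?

MSB is 1, so the value is negative.
Unsigned reading: 189. Subtract 2^8 = 256: 189 − 256 = -67.

-67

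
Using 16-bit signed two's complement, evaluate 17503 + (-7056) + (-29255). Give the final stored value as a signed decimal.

17503 + (-7056) = 10447 (0010100011001111)
10447 + (-29255) = -18808 (1011011010001000)

-18808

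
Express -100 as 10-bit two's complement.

1110011100

|-100| = 100 = 0001100100 in 10 bits.
Invert the bits: 1110011011. Add 1: 1110011100.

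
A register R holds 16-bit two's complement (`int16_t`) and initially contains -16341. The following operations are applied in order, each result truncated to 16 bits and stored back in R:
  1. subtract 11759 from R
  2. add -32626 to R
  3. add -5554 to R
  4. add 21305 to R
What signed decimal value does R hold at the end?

Start: R = -16341 = 1100000000101011.
R = -16341 − 11759 = -28100 = 1001001000111100
R = -28100 + (-32626) = -60726; wraps to 4810 = 0001001011001010
R = 4810 + (-5554) = -744 = 1111110100011000
R = -744 + 21305 = 20561 = 0101000001010001

20561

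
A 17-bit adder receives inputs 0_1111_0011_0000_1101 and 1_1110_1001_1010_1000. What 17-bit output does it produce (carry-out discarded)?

  01111001100001101
+ 11110100110101000
= 01101110010110101  (discard carry-out 1)

01101110010110101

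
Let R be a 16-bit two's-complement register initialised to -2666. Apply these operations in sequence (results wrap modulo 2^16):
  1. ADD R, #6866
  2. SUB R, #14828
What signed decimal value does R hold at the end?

Start: R = -2666 = 1111010110010110.
R = -2666 + 6866 = 4200 = 0001000001101000
R = 4200 − 14828 = -10628 = 1101011001111100

-10628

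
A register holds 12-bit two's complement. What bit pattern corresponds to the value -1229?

101100110011

|-1229| = 1229 = 010011001101 in 12 bits.
Invert the bits: 101100110010. Add 1: 101100110011.
Check: 101100110011 reads as 2867 − 4096 = -1229.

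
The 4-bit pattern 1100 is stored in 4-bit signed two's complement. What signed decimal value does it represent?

MSB is 1, so the value is negative.
Unsigned reading: 12. Subtract 2^4 = 16: 12 − 16 = -4.

-4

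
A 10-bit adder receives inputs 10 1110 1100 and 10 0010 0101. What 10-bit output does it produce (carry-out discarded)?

0100010001

  1011101100
+ 1000100101
= 0100010001  (discard carry-out 1)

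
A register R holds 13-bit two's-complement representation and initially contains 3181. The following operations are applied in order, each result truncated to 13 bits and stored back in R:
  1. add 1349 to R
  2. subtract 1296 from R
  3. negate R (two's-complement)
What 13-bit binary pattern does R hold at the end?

Start: R = 3181 = 0110001101101.
R = 3181 + 1349 = 4530; wraps to -3662 = 1000110110010
R = -3662 − 1296 = -4958; wraps to 3234 = 0110010100010
R = −(3234) = -3234 = 1001101011110

1001101011110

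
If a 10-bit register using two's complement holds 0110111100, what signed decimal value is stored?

MSB is 0, so the value is non-negative: 0110111100 = 444.

444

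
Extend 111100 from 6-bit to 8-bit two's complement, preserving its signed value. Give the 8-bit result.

11111100

MSB of 111100 is 1; replicate it into the new high bits.
11|111100 → 11111100 (still -4).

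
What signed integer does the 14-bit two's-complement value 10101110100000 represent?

-5216

MSB is 1, so the value is negative.
Unsigned reading: 11168. Subtract 2^14 = 16384: 11168 − 16384 = -5216.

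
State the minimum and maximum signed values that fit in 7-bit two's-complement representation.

min = -64, max = 63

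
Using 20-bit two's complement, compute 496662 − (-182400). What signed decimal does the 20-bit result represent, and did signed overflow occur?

-369514; overflow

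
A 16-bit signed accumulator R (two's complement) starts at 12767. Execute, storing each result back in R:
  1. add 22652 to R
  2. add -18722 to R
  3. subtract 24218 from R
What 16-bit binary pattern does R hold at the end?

Start: R = 12767 = 0011000111011111.
R = 12767 + 22652 = 35419; wraps to -30117 = 1000101001011011
R = -30117 + (-18722) = -48839; wraps to 16697 = 0100000100111001
R = 16697 − 24218 = -7521 = 1110001010011111

1110001010011111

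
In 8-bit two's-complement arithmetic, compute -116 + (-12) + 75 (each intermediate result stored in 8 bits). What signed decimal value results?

-116 + (-12) = -128 (10000000)
-128 + 75 = -53 (11001011)

-53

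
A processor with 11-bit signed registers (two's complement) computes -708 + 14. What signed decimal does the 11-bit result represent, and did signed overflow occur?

-708 → 10100111100
14 → 00000001110
  10100111100
+ 00000001110
= 10101001010
Result 10101001010: MSB = 1 → 1354 − 2048 = -694.
Addends have opposite signs, so signed overflow cannot occur.

-694; no overflow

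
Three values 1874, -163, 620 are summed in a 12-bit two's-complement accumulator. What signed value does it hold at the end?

-1765

1874 + (-163) = 1711 (011010101111)
1711 + 620 = 2331 → wraps to -1765 (100100011011)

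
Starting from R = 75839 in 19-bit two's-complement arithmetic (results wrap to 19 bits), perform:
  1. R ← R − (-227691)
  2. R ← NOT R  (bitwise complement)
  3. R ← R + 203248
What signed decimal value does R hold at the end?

-100283

Start: R = 75839 = 0010010100000111111.
R = 75839 − (-227691) = 303530; wraps to -220758 = 1001010000110101010
R = NOT 1001010000110101010 = 0110101111001010101 = 220757
R = 220757 + 203248 = 424005; wraps to -100283 = 1100111100001000101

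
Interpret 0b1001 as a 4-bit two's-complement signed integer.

MSB is 1, so the value is negative.
Unsigned reading: 9. Subtract 2^4 = 16: 9 − 16 = -7.

-7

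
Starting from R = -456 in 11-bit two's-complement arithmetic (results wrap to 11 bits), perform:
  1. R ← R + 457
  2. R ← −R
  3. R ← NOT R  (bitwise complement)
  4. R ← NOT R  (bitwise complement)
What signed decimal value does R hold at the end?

Start: R = -456 = 11000111000.
R = -456 + 457 = 1 = 00000000001
R = −(1) = -1 = 11111111111
R = NOT 11111111111 = 00000000000 = 0
R = NOT 00000000000 = 11111111111 = -1

-1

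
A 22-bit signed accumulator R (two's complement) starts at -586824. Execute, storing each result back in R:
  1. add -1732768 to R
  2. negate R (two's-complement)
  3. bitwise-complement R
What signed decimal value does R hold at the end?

Start: R = -586824 = 1101110000101110111000.
R = -586824 + (-1732768) = -2319592; wraps to 1874712 = 0111001001101100011000
R = −(1874712) = -1874712 = 1000110110010011101000
R = NOT 1000110110010011101000 = 0111001001101100010111 = 1874711

1874711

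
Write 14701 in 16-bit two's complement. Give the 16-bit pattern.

14701 is non-negative, so write it directly in 16 bits: 0011100101101101.

0011100101101101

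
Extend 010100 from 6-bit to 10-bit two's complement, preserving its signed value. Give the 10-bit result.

0000010100

MSB of 010100 is 0; replicate it into the new high bits.
0000|010100 → 0000010100 (still 20).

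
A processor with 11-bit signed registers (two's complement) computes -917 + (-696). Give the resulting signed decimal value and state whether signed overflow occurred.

-917 → 10001101011
-696 → 10101001000
  10001101011
+ 10101001000
= 00110110011  (discard carry-out 1)
Result 00110110011: MSB = 0 → value 435.
Both addends are negative but the stored result is non-negative: signed overflow. The true value -917 + (-696) = -1613 lies outside [-1024, 1023].

435; overflow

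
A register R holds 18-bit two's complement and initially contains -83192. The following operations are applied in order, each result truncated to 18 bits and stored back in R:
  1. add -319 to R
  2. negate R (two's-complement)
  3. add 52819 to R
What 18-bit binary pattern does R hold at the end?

100001010010001010

Start: R = -83192 = 101011101100001000.
R = -83192 + (-319) = -83511 = 101011100111001001
R = −(-83511) = 83511 = 010100011000110111
R = 83511 + 52819 = 136330; wraps to -125814 = 100001010010001010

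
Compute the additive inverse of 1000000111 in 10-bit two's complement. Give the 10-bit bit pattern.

0111111001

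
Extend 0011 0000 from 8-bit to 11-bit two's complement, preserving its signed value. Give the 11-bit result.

00000110000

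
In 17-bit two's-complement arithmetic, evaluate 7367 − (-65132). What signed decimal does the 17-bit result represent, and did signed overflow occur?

-58573; overflow

7367 → 00001110011000111
-65132 → 10000000110010100
Subtract via negate-and-add: invert 10000000110010100 + 1 = 01111111001101100 (i.e. 65132).
  00001110011000111
+ 01111111001101100
= 10001101100110011
Result 10001101100110011: MSB = 1 → 72499 − 131072 = -58573.
Both addends (after negating the subtrahend) are non-negative but the stored result is negative: signed overflow. The true value 7367 − (-65132) = 72499 lies outside [-65536, 65535].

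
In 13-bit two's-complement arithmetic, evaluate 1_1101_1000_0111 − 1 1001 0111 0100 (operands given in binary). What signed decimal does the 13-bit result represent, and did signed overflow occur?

1_1101_1000_0111 → 1110110000111 = -633 (signed)
1 1001 0111 0100 → 1100101110100 = -1676 (signed)
Subtract via negate-and-add: invert 1100101110100 + 1 = 0011010001100 (i.e. 1676).
  1110110000111
+ 0011010001100
= 0010000010011  (discard carry-out 1)
Result 0010000010011: MSB = 0 → value 1043.
Addends (after negating the subtrahend) have opposite signs, so signed overflow cannot occur.

1043; no overflow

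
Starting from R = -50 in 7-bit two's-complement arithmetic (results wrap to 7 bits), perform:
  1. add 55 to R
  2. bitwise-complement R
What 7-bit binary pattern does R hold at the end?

Start: R = -50 = 1001110.
R = -50 + 55 = 5 = 0000101
R = NOT 0000101 = 1111010 = -6

1111010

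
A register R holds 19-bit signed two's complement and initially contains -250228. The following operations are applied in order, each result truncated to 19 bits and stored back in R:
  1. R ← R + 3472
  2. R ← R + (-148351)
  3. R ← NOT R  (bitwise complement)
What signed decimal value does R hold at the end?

-129182

Start: R = -250228 = 1000010111010001100.
R = -250228 + 3472 = -246756 = 1000011110000011100
R = -246756 + (-148351) = -395107; wraps to 129181 = 0011111100010011101
R = NOT 0011111100010011101 = 1100000011101100010 = -129182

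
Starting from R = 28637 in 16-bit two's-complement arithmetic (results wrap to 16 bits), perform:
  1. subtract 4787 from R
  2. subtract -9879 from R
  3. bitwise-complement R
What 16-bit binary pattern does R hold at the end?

0111110000111110

Start: R = 28637 = 0110111111011101.
R = 28637 − 4787 = 23850 = 0101110100101010
R = 23850 − (-9879) = 33729; wraps to -31807 = 1000001111000001
R = NOT 1000001111000001 = 0111110000111110 = 31806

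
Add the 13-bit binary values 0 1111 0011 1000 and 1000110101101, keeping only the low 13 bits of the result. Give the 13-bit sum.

  0111100111000
+ 1000110101101
= 0000011100101  (discard carry-out 1)

0000011100101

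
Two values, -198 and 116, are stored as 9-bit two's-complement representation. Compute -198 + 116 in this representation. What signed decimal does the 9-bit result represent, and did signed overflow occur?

-82; no overflow

-198 → 100111010
116 → 001110100
  100111010
+ 001110100
= 110101110
Result 110101110: MSB = 1 → 430 − 512 = -82.
Addends have opposite signs, so signed overflow cannot occur.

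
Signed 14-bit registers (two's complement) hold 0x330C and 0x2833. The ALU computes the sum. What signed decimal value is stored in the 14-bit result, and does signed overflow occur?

6975; overflow

0x330C = 11001100001100 = -3316 (signed)
0x2833 = 10100000110011 = -6093 (signed)
  11001100001100
+ 10100000110011
= 01101100111111  (discard carry-out 1)
Result 01101100111111: MSB = 0 → value 6975.
Both addends are negative but the stored result is non-negative: signed overflow. The true value -3316 + (-6093) = -9409 lies outside [-8192, 8191].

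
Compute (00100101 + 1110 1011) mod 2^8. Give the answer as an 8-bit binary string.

  00100101
+ 11101011
= 00010000  (discard carry-out 1)

00010000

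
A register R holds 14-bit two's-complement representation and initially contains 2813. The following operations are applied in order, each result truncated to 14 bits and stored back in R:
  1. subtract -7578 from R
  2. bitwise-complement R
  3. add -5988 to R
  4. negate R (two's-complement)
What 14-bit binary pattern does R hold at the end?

11111111111100

Start: R = 2813 = 00101011111101.
R = 2813 − (-7578) = 10391; wraps to -5993 = 10100010010111
R = NOT 10100010010111 = 01011101101000 = 5992
R = 5992 + (-5988) = 4 = 00000000000100
R = −(4) = -4 = 11111111111100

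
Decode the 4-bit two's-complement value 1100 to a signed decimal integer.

-4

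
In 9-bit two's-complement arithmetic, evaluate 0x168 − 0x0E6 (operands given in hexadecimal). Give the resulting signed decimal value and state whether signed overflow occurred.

0x168 = 101101000 = -152 (signed)
0x0E6 = 011100110 = 230 (signed)
Subtract via negate-and-add: invert 011100110 + 1 = 100011010 (i.e. -230).
  101101000
+ 100011010
= 010000010  (discard carry-out 1)
Result 010000010: MSB = 0 → value 130.
Both addends (after negating the subtrahend) are negative but the stored result is non-negative: signed overflow. The true value -152 − 230 = -382 lies outside [-256, 255].

130; overflow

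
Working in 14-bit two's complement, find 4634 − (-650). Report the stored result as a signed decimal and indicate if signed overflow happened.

4634 → 01001000011010
-650 → 11110101110110
Subtract via negate-and-add: invert 11110101110110 + 1 = 00001010001010 (i.e. 650).
  01001000011010
+ 00001010001010
= 01010010100100
Result 01010010100100: MSB = 0 → value 5284.
Both addends (after negating the subtrahend) are non-negative and so is the stored result: no signed overflow.

5284; no overflow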